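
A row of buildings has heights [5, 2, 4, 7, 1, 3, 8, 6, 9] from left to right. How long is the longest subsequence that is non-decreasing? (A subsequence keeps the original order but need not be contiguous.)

5

Track the smallest tail for each achievable length (allowing ties):
5 → extends → [5]
2 → replaces 5 → [2]
4 → extends → [2, 4]
7 → extends → [2, 4, 7]
1 → replaces 2 → [1, 4, 7]
3 → replaces 4 → [1, 3, 7]
8 → extends → [1, 3, 7, 8]
6 → replaces 7 → [1, 3, 6, 8]
9 → extends → [1, 3, 6, 8, 9]
Five tails, so the longest non-decreasing subsequence has length 5 (e.g. 2, 4, 7, 8, 9).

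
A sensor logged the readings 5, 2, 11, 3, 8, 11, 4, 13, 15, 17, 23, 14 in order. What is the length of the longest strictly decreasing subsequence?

3

Negate each value so 'decreasing' becomes 'increasing', then run patience tails on the negated sequence:
-5 → extends → [-5]
-2 → extends → [-5, -2]
-11 → replaces -5 → [-11, -2]
-3 → replaces -2 → [-11, -3]
-8 → replaces -3 → [-11, -8]
-11 → already a tail → [-11, -8]
-4 → extends → [-11, -8, -4]
-13 → replaces -11 → [-13, -8, -4]
-15 → replaces -13 → [-15, -8, -4]
-17 → replaces -15 → [-17, -8, -4]
-23 → replaces -17 → [-23, -8, -4]
-14 → replaces -8 → [-23, -14, -4]
Three tails, so the longest strictly decreasing subsequence of the original has length 3.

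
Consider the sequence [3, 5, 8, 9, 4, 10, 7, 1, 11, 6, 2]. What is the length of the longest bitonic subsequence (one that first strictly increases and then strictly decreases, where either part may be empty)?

inc[i] = longest strictly increasing subsequence ending at i; dec[i] = longest strictly decreasing subsequence starting at i:
i:      1  2  3  4  5  6  7  8  9 10 11
a[i]:   3  5  8  9  4 10  7  1 11  6  2
inc:    1  2  3  4  2  5  3  1  6  3  2
dec:    2  3  4  4  2  4  3  1  3  2  1
Best peak at i=6 (value 10): inc=5, dec=4, length 5+4−1 = 8.

8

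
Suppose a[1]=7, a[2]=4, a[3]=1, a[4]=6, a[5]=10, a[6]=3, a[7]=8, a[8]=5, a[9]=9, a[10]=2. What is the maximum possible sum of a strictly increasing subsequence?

27

Let S[i] be the best sum of a strictly increasing subsequence ending at i:
i:      1  2  3  4  5  6  7  8  9 10
a[i]:   7  4  1  6 10  3  8  5  9  2
S:      7  4  1 10 20  4 18  9 27  3
Maximum is 27 (e.g. 4 + 6 + 8 + 9).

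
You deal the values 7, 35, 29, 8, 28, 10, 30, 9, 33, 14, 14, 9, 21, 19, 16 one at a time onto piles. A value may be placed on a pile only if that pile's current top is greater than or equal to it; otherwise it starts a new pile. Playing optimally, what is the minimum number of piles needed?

5

The minimum number of non-increasing subsequences covering a sequence equals the length of its longest strictly increasing subsequence.
LIS length is 5 (e.g. 7, 8, 28, 30, 33), so 5 piles are needed.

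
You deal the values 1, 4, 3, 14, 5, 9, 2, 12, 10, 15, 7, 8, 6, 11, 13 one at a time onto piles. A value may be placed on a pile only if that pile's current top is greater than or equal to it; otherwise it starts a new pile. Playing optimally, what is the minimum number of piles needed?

7

Place each on the leftmost legal pile:
1 → new pile 1 (tops now [1])
4 → new pile 2 (tops now [1, 4])
3 → pile 2 (tops now [1, 3])
14 → new pile 3 (tops now [1, 3, 14])
5 → pile 3 (tops now [1, 3, 5])
9 → new pile 4 (tops now [1, 3, 5, 9])
2 → pile 2 (tops now [1, 2, 5, 9])
12 → new pile 5 (tops now [1, 2, 5, 9, 12])
10 → pile 5 (tops now [1, 2, 5, 9, 10])
15 → new pile 6 (tops now [1, 2, 5, 9, 10, 15])
7 → pile 4 (tops now [1, 2, 5, 7, 10, 15])
8 → pile 5 (tops now [1, 2, 5, 7, 8, 15])
6 → pile 4 (tops now [1, 2, 5, 6, 8, 15])
11 → pile 6 (tops now [1, 2, 5, 6, 8, 11])
13 → new pile 7 (tops now [1, 2, 5, 6, 8, 11, 13])
Seven piles.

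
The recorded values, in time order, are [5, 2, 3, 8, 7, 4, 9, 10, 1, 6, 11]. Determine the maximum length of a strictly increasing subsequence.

6

Let dp[i] be the length of the longest such subsequence ending at index i:
i:      1  2  3  4  5  6  7  8  9 10 11
a[i]:   5  2  3  8  7  4  9 10  1  6 11
dp:     1  1  2  3  3  3  4  5  1  4  6
Maximum dp value is 6.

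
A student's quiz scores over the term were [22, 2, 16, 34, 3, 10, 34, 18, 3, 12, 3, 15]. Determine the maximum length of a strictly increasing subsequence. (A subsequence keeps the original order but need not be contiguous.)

5

Track the smallest tail for each achievable length (strict):
22 → extends → [22]
2 → replaces 22 → [2]
16 → extends → [2, 16]
34 → extends → [2, 16, 34]
3 → replaces 16 → [2, 3, 34]
10 → replaces 34 → [2, 3, 10]
34 → extends → [2, 3, 10, 34]
18 → replaces 34 → [2, 3, 10, 18]
3 → already a tail → [2, 3, 10, 18]
12 → replaces 18 → [2, 3, 10, 12]
3 → already a tail → [2, 3, 10, 12]
15 → extends → [2, 3, 10, 12, 15]
Five tails, so the longest strictly increasing subsequence has length 5 (e.g. 2, 3, 10, 12, 15).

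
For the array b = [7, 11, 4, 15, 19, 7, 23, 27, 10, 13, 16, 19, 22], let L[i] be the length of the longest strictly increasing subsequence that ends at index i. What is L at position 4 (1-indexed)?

3

dp[i] = 1 + max{dp[j] : j<i, b[j]<b[i]} (or 1 if no such j):
i:      1  2  3  4  5  6  7  8  9 10 11 12 13
b[i]:   7 11  4 15 19  7 23 27 10 13 16 19 22
dp:     1  2  1  3  4  2  5  6  3  4  5  6  7
At index 4 the value is 3.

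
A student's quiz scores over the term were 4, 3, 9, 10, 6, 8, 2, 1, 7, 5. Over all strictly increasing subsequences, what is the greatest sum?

23

Let S[i] be the best sum of a strictly increasing subsequence ending at i:
i:      1  2  3  4  5  6  7  8  9 10
a[i]:   4  3  9 10  6  8  2  1  7  5
S:      4  3 13 23 10 18  2  1 17  9
Maximum is 23 (e.g. 4 + 9 + 10).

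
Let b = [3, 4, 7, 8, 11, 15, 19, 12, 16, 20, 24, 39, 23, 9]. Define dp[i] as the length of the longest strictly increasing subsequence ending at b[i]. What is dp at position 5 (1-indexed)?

5

dp[i] = 1 + max{dp[j] : j<i, b[j]<b[i]} (or 1 if no such j):
i:      1  2  3  4  5  6  7  8  9 10 11 12 13 14
b[i]:   3  4  7  8 11 15 19 12 16 20 24 39 23  9
dp:     1  2  3  4  5  6  7  6  7  8  9 10  9  5
At index 5 the value is 5.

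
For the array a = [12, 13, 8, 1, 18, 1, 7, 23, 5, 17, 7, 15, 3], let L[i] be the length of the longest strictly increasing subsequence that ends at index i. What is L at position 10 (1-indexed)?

3

dp[i] = 1 + max{dp[j] : j<i, a[j]<a[i]} (or 1 if no such j):
i:      1  2  3  4  5  6  7  8  9 10 11 12 13
a[i]:  12 13  8  1 18  1  7 23  5 17  7 15  3
dp:     1  2  1  1  3  1  2  4  2  3  3  4  2
At index 10 the value is 3.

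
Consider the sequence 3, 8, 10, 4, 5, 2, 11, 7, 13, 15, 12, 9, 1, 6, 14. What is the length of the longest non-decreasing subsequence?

6

Track the smallest tail for each achievable length (allowing ties):
3 → extends → [3]
8 → extends → [3, 8]
10 → extends → [3, 8, 10]
4 → replaces 8 → [3, 4, 10]
5 → replaces 10 → [3, 4, 5]
2 → replaces 3 → [2, 4, 5]
11 → extends → [2, 4, 5, 11]
7 → replaces 11 → [2, 4, 5, 7]
13 → extends → [2, 4, 5, 7, 13]
15 → extends → [2, 4, 5, 7, 13, 15]
12 → replaces 13 → [2, 4, 5, 7, 12, 15]
9 → replaces 12 → [2, 4, 5, 7, 9, 15]
1 → replaces 2 → [1, 4, 5, 7, 9, 15]
6 → replaces 7 → [1, 4, 5, 6, 9, 15]
14 → replaces 15 → [1, 4, 5, 6, 9, 14]
Six tails, so the longest non-decreasing subsequence has length 6 (e.g. 3, 8, 10, 11, 13, 15).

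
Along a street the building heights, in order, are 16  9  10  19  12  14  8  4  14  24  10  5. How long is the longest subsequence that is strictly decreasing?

Negate each value so 'decreasing' becomes 'increasing', then run patience tails on the negated sequence:
-16 → extends → [-16]
-9 → extends → [-16, -9]
-10 → replaces -9 → [-16, -10]
-19 → replaces -16 → [-19, -10]
-12 → replaces -10 → [-19, -12]
-14 → replaces -12 → [-19, -14]
-8 → extends → [-19, -14, -8]
-4 → extends → [-19, -14, -8, -4]
-14 → already a tail → [-19, -14, -8, -4]
-24 → replaces -19 → [-24, -14, -8, -4]
-10 → replaces -8 → [-24, -14, -10, -4]
-5 → replaces -4 → [-24, -14, -10, -5]
Four tails, so the longest strictly decreasing subsequence of the original has length 4.

4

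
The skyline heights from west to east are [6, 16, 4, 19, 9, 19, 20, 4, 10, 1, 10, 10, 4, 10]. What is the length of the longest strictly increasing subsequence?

Let dp[i] be the length of the longest such subsequence ending at index i:
i:      1  2  3  4  5  6  7  8  9 10 11 12 13 14
a[i]:   6 16  4 19  9 19 20  4 10  1 10 10  4 10
dp:     1  2  1  3  2  3  4  1  3  1  3  3  2  3
Maximum dp value is 4.

4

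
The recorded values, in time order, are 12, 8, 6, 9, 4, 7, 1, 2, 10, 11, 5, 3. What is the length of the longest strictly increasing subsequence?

Track the smallest tail for each achievable length (strict):
12 → extends → [12]
8 → replaces 12 → [8]
6 → replaces 8 → [6]
9 → extends → [6, 9]
4 → replaces 6 → [4, 9]
7 → replaces 9 → [4, 7]
1 → replaces 4 → [1, 7]
2 → replaces 7 → [1, 2]
10 → extends → [1, 2, 10]
11 → extends → [1, 2, 10, 11]
5 → replaces 10 → [1, 2, 5, 11]
3 → replaces 5 → [1, 2, 3, 11]
Four tails, so the longest strictly increasing subsequence has length 4 (e.g. 8, 9, 10, 11).

4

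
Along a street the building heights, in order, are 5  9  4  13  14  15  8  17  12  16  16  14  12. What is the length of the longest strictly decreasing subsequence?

4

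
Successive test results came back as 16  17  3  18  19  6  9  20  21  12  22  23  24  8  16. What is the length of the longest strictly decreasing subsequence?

3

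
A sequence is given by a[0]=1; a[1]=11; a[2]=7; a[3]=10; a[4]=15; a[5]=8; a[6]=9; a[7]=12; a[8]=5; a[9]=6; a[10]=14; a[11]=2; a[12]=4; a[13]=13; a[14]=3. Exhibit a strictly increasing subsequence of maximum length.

1, 7, 8, 9, 12, 14

Patience tails give the LIS length; then backtrack through the dp parents:
1 → extends → [1]
11 → extends → [1, 11]
7 → replaces 11 → [1, 7]
10 → extends → [1, 7, 10]
15 → extends → [1, 7, 10, 15]
8 → replaces 10 → [1, 7, 8, 15]
9 → replaces 15 → [1, 7, 8, 9]
12 → extends → [1, 7, 8, 9, 12]
5 → replaces 7 → [1, 5, 8, 9, 12]
6 → replaces 8 → [1, 5, 6, 9, 12]
14 → extends → [1, 5, 6, 9, 12, 14]
2 → replaces 5 → [1, 2, 6, 9, 12, 14]
4 → replaces 6 → [1, 2, 4, 9, 12, 14]
13 → replaces 14 → [1, 2, 4, 9, 12, 13]
3 → replaces 4 → [1, 2, 3, 9, 12, 13]
Length 6; one witness is 1, 7, 8, 9, 12, 14.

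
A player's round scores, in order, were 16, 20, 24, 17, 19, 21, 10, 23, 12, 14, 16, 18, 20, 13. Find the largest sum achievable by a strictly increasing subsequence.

96

Let S[i] be the best sum of a strictly increasing subsequence ending at i:
i:      1  2  3  4  5  6  7  8  9 10 11 12 13 14
a[i]:  16 20 24 17 19 21 10 23 12 14 16 18 20 13
S:     16 36 60 33 52 73 10 96 22 36 52 70 90 35
Maximum is 96 (e.g. 16 + 17 + 19 + 21 + 23).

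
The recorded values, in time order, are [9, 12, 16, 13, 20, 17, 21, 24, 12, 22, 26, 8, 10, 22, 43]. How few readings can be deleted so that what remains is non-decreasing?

7

Fewest deletions = n − (longest non-decreasing subsequence).
Patience tails:
9 → extends → [9]
12 → extends → [9, 12]
16 → extends → [9, 12, 16]
13 → replaces 16 → [9, 12, 13]
20 → extends → [9, 12, 13, 20]
17 → replaces 20 → [9, 12, 13, 17]
21 → extends → [9, 12, 13, 17, 21]
24 → extends → [9, 12, 13, 17, 21, 24]
12 → replaces 13 → [9, 12, 12, 17, 21, 24]
22 → replaces 24 → [9, 12, 12, 17, 21, 22]
26 → extends → [9, 12, 12, 17, 21, 22, 26]
8 → replaces 9 → [8, 12, 12, 17, 21, 22, 26]
10 → replaces 12 → [8, 10, 12, 17, 21, 22, 26]
22 → replaces 26 → [8, 10, 12, 17, 21, 22, 22]
43 → extends → [8, 10, 12, 17, 21, 22, 22, 43]
Longest non-decreasing subsequence has length 8, so deletions = 15 − 8 = 7.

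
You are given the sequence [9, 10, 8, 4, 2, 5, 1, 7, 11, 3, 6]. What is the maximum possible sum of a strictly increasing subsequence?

30

Let S[i] be the best sum of a strictly increasing subsequence ending at i:
i:      1  2  3  4  5  6  7  8  9 10 11
a[i]:   9 10  8  4  2  5  1  7 11  3  6
S:      9 19  8  4  2  9  1 16 30  5 15
Maximum is 30 (e.g. 9 + 10 + 11).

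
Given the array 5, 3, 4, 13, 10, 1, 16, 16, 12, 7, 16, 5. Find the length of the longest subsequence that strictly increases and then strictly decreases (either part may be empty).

inc[i] = longest strictly increasing subsequence ending at i; dec[i] = longest strictly decreasing subsequence starting at i:
i:      1  2  3  4  5  6  7  8  9 10 11 12
a[i]:   5  3  4 13 10  1 16 16 12  7 16  5
inc:    1  1  2  3  3  1  4  4  4  3  5  3
dec:    3  2  2  4  3  1  4  4  3  2  2  1
Best peak at i=7 (value 16): inc=4, dec=4, length 4+4−1 = 7.

7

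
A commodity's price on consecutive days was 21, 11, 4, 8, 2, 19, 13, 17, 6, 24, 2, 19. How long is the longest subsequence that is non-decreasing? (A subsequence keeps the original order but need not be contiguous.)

5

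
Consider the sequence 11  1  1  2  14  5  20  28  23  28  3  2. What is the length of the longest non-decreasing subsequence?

7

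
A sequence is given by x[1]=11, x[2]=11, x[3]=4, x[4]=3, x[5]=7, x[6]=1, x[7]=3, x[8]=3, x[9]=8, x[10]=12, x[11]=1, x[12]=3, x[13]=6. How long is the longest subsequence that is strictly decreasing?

4

Negate each value so 'decreasing' becomes 'increasing', then run patience tails on the negated sequence:
-11 → extends → [-11]
-11 → already a tail → [-11]
-4 → extends → [-11, -4]
-3 → extends → [-11, -4, -3]
-7 → replaces -4 → [-11, -7, -3]
-1 → extends → [-11, -7, -3, -1]
-3 → already a tail → [-11, -7, -3, -1]
-3 → already a tail → [-11, -7, -3, -1]
-8 → replaces -7 → [-11, -8, -3, -1]
-12 → replaces -11 → [-12, -8, -3, -1]
-1 → already a tail → [-12, -8, -3, -1]
-3 → already a tail → [-12, -8, -3, -1]
-6 → replaces -3 → [-12, -8, -6, -1]
Four tails, so the longest strictly decreasing subsequence of the original has length 4.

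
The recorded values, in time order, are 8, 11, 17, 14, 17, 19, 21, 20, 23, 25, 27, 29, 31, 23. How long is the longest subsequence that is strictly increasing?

11

Track the smallest tail for each achievable length (strict):
8 → extends → [8]
11 → extends → [8, 11]
17 → extends → [8, 11, 17]
14 → replaces 17 → [8, 11, 14]
17 → extends → [8, 11, 14, 17]
19 → extends → [8, 11, 14, 17, 19]
21 → extends → [8, 11, 14, 17, 19, 21]
20 → replaces 21 → [8, 11, 14, 17, 19, 20]
23 → extends → [8, 11, 14, 17, 19, 20, 23]
25 → extends → [8, 11, 14, 17, 19, 20, 23, 25]
27 → extends → [8, 11, 14, 17, 19, 20, 23, 25, 27]
29 → extends → [8, 11, 14, 17, 19, 20, 23, 25, 27, 29]
31 → extends → [8, 11, 14, 17, 19, 20, 23, 25, 27, 29, 31]
23 → already a tail → [8, 11, 14, 17, 19, 20, 23, 25, 27, 29, 31]
Eleven tails, so the longest strictly increasing subsequence has length 11 (e.g. 8, 11, 14, 17, 19, 21, 23, 25, 27, 29, 31).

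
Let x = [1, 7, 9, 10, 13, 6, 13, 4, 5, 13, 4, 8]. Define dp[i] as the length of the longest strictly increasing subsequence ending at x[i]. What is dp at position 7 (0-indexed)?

dp[i] = 1 + max{dp[j] : j<i, x[j]<x[i]} (or 1 if no such j):
i:      0  1  2  3  4  5  6  7  8  9 10 11
x[i]:   1  7  9 10 13  6 13  4  5 13  4  8
dp:     1  2  3  4  5  2  5  2  3  5  2  4
At index 7 the value is 2.

2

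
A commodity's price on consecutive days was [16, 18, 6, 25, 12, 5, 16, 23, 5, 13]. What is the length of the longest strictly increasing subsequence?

Let dp[i] be the length of the longest such subsequence ending at index i:
i:      1  2  3  4  5  6  7  8  9 10
a[i]:  16 18  6 25 12  5 16 23  5 13
dp:     1  2  1  3  2  1  3  4  1  3
Maximum dp value is 4.

4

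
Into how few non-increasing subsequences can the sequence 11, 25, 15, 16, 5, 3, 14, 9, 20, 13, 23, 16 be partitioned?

5

The minimum number of non-increasing subsequences covering a sequence equals the length of its longest strictly increasing subsequence.
LIS length is 5 (e.g. 11, 15, 16, 20, 23), so 5 piles are needed.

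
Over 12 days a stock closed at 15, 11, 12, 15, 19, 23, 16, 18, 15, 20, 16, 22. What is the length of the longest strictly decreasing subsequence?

3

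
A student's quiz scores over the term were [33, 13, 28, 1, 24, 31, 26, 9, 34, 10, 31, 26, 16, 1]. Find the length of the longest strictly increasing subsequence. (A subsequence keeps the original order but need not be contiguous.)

4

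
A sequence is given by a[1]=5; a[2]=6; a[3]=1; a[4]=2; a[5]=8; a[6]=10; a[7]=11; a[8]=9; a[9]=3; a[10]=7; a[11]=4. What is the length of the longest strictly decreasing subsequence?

Let dp[i] be the longest strictly decreasing subsequence ending at i:
i:      1  2  3  4  5  6  7  8  9 10 11
a[i]:   5  6  1  2  8 10 11  9  3  7  4
dp:     1  1  2  2  1  1  1  2  3  3  4
Maximum is 4.

4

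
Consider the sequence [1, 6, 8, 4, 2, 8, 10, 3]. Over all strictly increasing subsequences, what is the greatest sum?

25

Let S[i] be the best sum of a strictly increasing subsequence ending at i:
i:      1  2  3  4  5  6  7  8
a[i]:   1  6  8  4  2  8 10  3
S:      1  7 15  5  3 15 25  6
Maximum is 25 (e.g. 1 + 6 + 8 + 10).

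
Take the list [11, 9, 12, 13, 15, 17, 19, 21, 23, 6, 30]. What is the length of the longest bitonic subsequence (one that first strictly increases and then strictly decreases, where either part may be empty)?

inc[i] = longest strictly increasing subsequence ending at i; dec[i] = longest strictly decreasing subsequence starting at i:
i:      1  2  3  4  5  6  7  8  9 10 11
a[i]:  11  9 12 13 15 17 19 21 23  6 30
inc:    1  1  2  3  4  5  6  7  8  1  9
dec:    3  2  2  2  2  2  2  2  2  1  1
Best peak at i=9 (value 23): inc=8, dec=2, length 8+2−1 = 9.

9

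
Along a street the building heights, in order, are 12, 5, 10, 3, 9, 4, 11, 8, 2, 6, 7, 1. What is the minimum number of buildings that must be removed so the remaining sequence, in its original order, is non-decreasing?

8

Fewest deletions = n − (longest non-decreasing subsequence).
Patience tails:
12 → extends → [12]
5 → replaces 12 → [5]
10 → extends → [5, 10]
3 → replaces 5 → [3, 10]
9 → replaces 10 → [3, 9]
4 → replaces 9 → [3, 4]
11 → extends → [3, 4, 11]
8 → replaces 11 → [3, 4, 8]
2 → replaces 3 → [2, 4, 8]
6 → replaces 8 → [2, 4, 6]
7 → extends → [2, 4, 6, 7]
1 → replaces 2 → [1, 4, 6, 7]
Longest non-decreasing subsequence has length 4, so deletions = 12 − 4 = 8.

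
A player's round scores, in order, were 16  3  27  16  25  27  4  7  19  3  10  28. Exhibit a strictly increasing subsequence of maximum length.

3, 16, 25, 27, 28

Patience tails give the LIS length; then backtrack through the dp parents:
16 → extends → [16]
3 → replaces 16 → [3]
27 → extends → [3, 27]
16 → replaces 27 → [3, 16]
25 → extends → [3, 16, 25]
27 → extends → [3, 16, 25, 27]
4 → replaces 16 → [3, 4, 25, 27]
7 → replaces 25 → [3, 4, 7, 27]
19 → replaces 27 → [3, 4, 7, 19]
3 → already a tail → [3, 4, 7, 19]
10 → replaces 19 → [3, 4, 7, 10]
28 → extends → [3, 4, 7, 10, 28]
Length 5; one witness is 3, 16, 25, 27, 28.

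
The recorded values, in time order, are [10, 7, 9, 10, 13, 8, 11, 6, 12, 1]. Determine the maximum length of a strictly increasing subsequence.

5

Track the smallest tail for each achievable length (strict):
10 → extends → [10]
7 → replaces 10 → [7]
9 → extends → [7, 9]
10 → extends → [7, 9, 10]
13 → extends → [7, 9, 10, 13]
8 → replaces 9 → [7, 8, 10, 13]
11 → replaces 13 → [7, 8, 10, 11]
6 → replaces 7 → [6, 8, 10, 11]
12 → extends → [6, 8, 10, 11, 12]
1 → replaces 6 → [1, 8, 10, 11, 12]
Five tails, so the longest strictly increasing subsequence has length 5 (e.g. 7, 9, 10, 11, 12).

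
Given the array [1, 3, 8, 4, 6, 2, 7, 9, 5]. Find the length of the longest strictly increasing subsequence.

Track the smallest tail for each achievable length (strict):
1 → extends → [1]
3 → extends → [1, 3]
8 → extends → [1, 3, 8]
4 → replaces 8 → [1, 3, 4]
6 → extends → [1, 3, 4, 6]
2 → replaces 3 → [1, 2, 4, 6]
7 → extends → [1, 2, 4, 6, 7]
9 → extends → [1, 2, 4, 6, 7, 9]
5 → replaces 6 → [1, 2, 4, 5, 7, 9]
Six tails, so the longest strictly increasing subsequence has length 6 (e.g. 1, 3, 4, 6, 7, 9).

6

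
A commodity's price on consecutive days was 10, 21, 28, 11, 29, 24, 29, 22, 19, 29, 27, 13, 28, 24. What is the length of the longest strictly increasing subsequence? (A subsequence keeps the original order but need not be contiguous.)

Let dp[i] be the length of the longest such subsequence ending at index i:
i:      1  2  3  4  5  6  7  8  9 10 11 12 13 14
a[i]:  10 21 28 11 29 24 29 22 19 29 27 13 28 24
dp:     1  2  3  2  4  3  4  3  3  4  4  3  5  4
Maximum dp value is 5.

5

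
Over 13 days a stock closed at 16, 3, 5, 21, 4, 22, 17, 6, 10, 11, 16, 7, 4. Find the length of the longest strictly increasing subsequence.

6

Track the smallest tail for each achievable length (strict):
16 → extends → [16]
3 → replaces 16 → [3]
5 → extends → [3, 5]
21 → extends → [3, 5, 21]
4 → replaces 5 → [3, 4, 21]
22 → extends → [3, 4, 21, 22]
17 → replaces 21 → [3, 4, 17, 22]
6 → replaces 17 → [3, 4, 6, 22]
10 → replaces 22 → [3, 4, 6, 10]
11 → extends → [3, 4, 6, 10, 11]
16 → extends → [3, 4, 6, 10, 11, 16]
7 → replaces 10 → [3, 4, 6, 7, 11, 16]
4 → already a tail → [3, 4, 6, 7, 11, 16]
Six tails, so the longest strictly increasing subsequence has length 6 (e.g. 3, 5, 6, 10, 11, 16).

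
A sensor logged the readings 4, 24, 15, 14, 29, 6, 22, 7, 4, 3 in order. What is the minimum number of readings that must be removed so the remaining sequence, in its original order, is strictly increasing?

Fewest deletions = n − (longest strictly increasing subsequence).
Patience tails:
4 → extends → [4]
24 → extends → [4, 24]
15 → replaces 24 → [4, 15]
14 → replaces 15 → [4, 14]
29 → extends → [4, 14, 29]
6 → replaces 14 → [4, 6, 29]
22 → replaces 29 → [4, 6, 22]
7 → replaces 22 → [4, 6, 7]
4 → already a tail → [4, 6, 7]
3 → replaces 4 → [3, 6, 7]
Longest strictly increasing subsequence has length 3, so deletions = 10 − 3 = 7.

7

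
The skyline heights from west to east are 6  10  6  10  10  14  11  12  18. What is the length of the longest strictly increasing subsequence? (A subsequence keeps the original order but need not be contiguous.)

Track the smallest tail for each achievable length (strict):
6 → extends → [6]
10 → extends → [6, 10]
6 → already a tail → [6, 10]
10 → already a tail → [6, 10]
10 → already a tail → [6, 10]
14 → extends → [6, 10, 14]
11 → replaces 14 → [6, 10, 11]
12 → extends → [6, 10, 11, 12]
18 → extends → [6, 10, 11, 12, 18]
Five tails, so the longest strictly increasing subsequence has length 5 (e.g. 6, 10, 11, 12, 18).

5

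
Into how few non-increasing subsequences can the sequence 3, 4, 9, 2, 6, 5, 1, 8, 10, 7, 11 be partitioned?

6

The minimum number of non-increasing subsequences covering a sequence equals the length of its longest strictly increasing subsequence.
LIS length is 6 (e.g. 3, 4, 6, 8, 10, 11), so 6 piles are needed.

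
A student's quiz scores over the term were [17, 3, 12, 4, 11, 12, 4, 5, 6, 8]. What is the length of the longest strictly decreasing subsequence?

Negate each value so 'decreasing' becomes 'increasing', then run patience tails on the negated sequence:
-17 → extends → [-17]
-3 → extends → [-17, -3]
-12 → replaces -3 → [-17, -12]
-4 → extends → [-17, -12, -4]
-11 → replaces -4 → [-17, -12, -11]
-12 → already a tail → [-17, -12, -11]
-4 → extends → [-17, -12, -11, -4]
-5 → replaces -4 → [-17, -12, -11, -5]
-6 → replaces -5 → [-17, -12, -11, -6]
-8 → replaces -6 → [-17, -12, -11, -8]
Four tails, so the longest strictly decreasing subsequence of the original has length 4.

4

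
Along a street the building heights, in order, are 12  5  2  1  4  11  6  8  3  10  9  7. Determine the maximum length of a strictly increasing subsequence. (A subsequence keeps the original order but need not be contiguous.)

5

Let dp[i] be the length of the longest such subsequence ending at index i:
i:      1  2  3  4  5  6  7  8  9 10 11 12
a[i]:  12  5  2  1  4 11  6  8  3 10  9  7
dp:     1  1  1  1  2  3  3  4  2  5  5  4
Maximum dp value is 5.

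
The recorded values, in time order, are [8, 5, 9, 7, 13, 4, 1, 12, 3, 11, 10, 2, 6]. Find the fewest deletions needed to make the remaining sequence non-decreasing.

10

Fewest deletions = n − (longest non-decreasing subsequence).
i:      1  2  3  4  5  6  7  8  9 10 11 12 13
a[i]:   8  5  9  7 13  4  1 12  3 11 10  2  6
dp:     1  1  2  2  3  1  1  3  2  3  3  2  3
max dp = 3, so deletions = 13 − 3 = 10.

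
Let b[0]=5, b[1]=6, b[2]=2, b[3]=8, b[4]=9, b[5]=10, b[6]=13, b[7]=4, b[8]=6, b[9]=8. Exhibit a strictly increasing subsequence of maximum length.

5, 6, 8, 9, 10, 13

Patience tails give the LIS length; then backtrack through the dp parents:
5 → extends → [5]
6 → extends → [5, 6]
2 → replaces 5 → [2, 6]
8 → extends → [2, 6, 8]
9 → extends → [2, 6, 8, 9]
10 → extends → [2, 6, 8, 9, 10]
13 → extends → [2, 6, 8, 9, 10, 13]
4 → replaces 6 → [2, 4, 8, 9, 10, 13]
6 → replaces 8 → [2, 4, 6, 9, 10, 13]
8 → replaces 9 → [2, 4, 6, 8, 10, 13]
Length 6; one witness is 5, 6, 8, 9, 10, 13.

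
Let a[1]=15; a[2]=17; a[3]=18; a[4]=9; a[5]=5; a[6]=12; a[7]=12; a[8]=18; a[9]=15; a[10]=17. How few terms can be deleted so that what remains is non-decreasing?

5

Fewest deletions = n − (longest non-decreasing subsequence).
i:      1  2  3  4  5  6  7  8  9 10
a[i]:  15 17 18  9  5 12 12 18 15 17
dp:     1  2  3  1  1  2  3  4  4  5
max dp = 5, so deletions = 10 − 5 = 5.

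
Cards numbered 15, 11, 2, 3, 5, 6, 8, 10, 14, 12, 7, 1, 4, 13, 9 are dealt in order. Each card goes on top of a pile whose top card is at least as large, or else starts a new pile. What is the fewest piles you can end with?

The minimum number of non-increasing subsequences covering a sequence equals the length of its longest strictly increasing subsequence.
LIS length is 8 (e.g. 2, 3, 5, 6, 8, 10, 12, 13), so 8 piles are needed.

8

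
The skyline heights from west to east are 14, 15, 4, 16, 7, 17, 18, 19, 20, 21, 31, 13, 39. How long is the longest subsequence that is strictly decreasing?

2

Negate each value so 'decreasing' becomes 'increasing', then run patience tails on the negated sequence:
-14 → extends → [-14]
-15 → replaces -14 → [-15]
-4 → extends → [-15, -4]
-16 → replaces -15 → [-16, -4]
-7 → replaces -4 → [-16, -7]
-17 → replaces -16 → [-17, -7]
-18 → replaces -17 → [-18, -7]
-19 → replaces -18 → [-19, -7]
-20 → replaces -19 → [-20, -7]
-21 → replaces -20 → [-21, -7]
-31 → replaces -21 → [-31, -7]
-13 → replaces -7 → [-31, -13]
-39 → replaces -31 → [-39, -13]
Two tails, so the longest strictly decreasing subsequence of the original has length 2.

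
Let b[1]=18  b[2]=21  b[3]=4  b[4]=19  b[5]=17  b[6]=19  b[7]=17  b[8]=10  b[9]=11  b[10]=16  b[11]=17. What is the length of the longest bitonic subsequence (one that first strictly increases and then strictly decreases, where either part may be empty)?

inc[i] = longest strictly increasing subsequence ending at i; dec[i] = longest strictly decreasing subsequence starting at i:
i:      1  2  3  4  5  6  7  8  9 10 11
b[i]:  18 21  4 19 17 19 17 10 11 16 17
inc:    1  2  1  2  2  3  2  2  3  4  5
dec:    3  4  1  3  2  3  2  1  1  1  1
Best peak at i=2 (value 21): inc=2, dec=4, length 2+4−1 = 5.

5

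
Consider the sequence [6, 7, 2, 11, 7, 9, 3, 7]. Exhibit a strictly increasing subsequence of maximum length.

Patience tails give the LIS length; then backtrack through the dp parents:
6 → extends → [6]
7 → extends → [6, 7]
2 → replaces 6 → [2, 7]
11 → extends → [2, 7, 11]
7 → already a tail → [2, 7, 11]
9 → replaces 11 → [2, 7, 9]
3 → replaces 7 → [2, 3, 9]
7 → replaces 9 → [2, 3, 7]
Length 3; one witness is 6, 7, 11.

6, 7, 11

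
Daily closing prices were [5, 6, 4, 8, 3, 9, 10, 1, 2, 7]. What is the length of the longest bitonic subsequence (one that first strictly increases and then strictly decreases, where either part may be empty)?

6

inc[i] = longest strictly increasing subsequence ending at i; dec[i] = longest strictly decreasing subsequence starting at i:
i:      1  2  3  4  5  6  7  8  9 10
a[i]:   5  6  4  8  3  9 10  1  2  7
inc:    1  2  1  3  1  4  5  1  2  3
dec:    4  4  3  3  2  2  2  1  1  1
Best peak at i=7 (value 10): inc=5, dec=2, length 5+2−1 = 6.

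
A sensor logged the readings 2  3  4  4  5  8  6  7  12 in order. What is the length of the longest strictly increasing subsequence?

7

Track the smallest tail for each achievable length (strict):
2 → extends → [2]
3 → extends → [2, 3]
4 → extends → [2, 3, 4]
4 → already a tail → [2, 3, 4]
5 → extends → [2, 3, 4, 5]
8 → extends → [2, 3, 4, 5, 8]
6 → replaces 8 → [2, 3, 4, 5, 6]
7 → extends → [2, 3, 4, 5, 6, 7]
12 → extends → [2, 3, 4, 5, 6, 7, 12]
Seven tails, so the longest strictly increasing subsequence has length 7 (e.g. 2, 3, 4, 5, 6, 7, 12).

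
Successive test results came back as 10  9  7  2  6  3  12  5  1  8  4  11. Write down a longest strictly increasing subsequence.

2, 3, 5, 8, 11

Patience tails give the LIS length; then backtrack through the dp parents:
10 → extends → [10]
9 → replaces 10 → [9]
7 → replaces 9 → [7]
2 → replaces 7 → [2]
6 → extends → [2, 6]
3 → replaces 6 → [2, 3]
12 → extends → [2, 3, 12]
5 → replaces 12 → [2, 3, 5]
1 → replaces 2 → [1, 3, 5]
8 → extends → [1, 3, 5, 8]
4 → replaces 5 → [1, 3, 4, 8]
11 → extends → [1, 3, 4, 8, 11]
Length 5; one witness is 2, 3, 5, 8, 11.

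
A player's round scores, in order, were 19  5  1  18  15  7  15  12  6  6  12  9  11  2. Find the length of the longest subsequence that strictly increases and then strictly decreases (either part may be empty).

inc[i] = longest strictly increasing subsequence ending at i; dec[i] = longest strictly decreasing subsequence starting at i:
i:      1  2  3  4  5  6  7  8  9 10 11 12 13 14
a[i]:  19  5  1 18 15  7 15 12  6  6 12  9 11  2
inc:    1  1  1  2  2  2  3  3  2  2  3  3  4  2
dec:    6  2  1  5  4  3  4  3  2  2  3  2  2  1
Best peak at i=1 (value 19): inc=1, dec=6, length 1+6−1 = 6.

6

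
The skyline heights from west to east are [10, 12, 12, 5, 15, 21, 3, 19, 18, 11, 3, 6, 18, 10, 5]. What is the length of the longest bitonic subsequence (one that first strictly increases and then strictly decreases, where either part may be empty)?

inc[i] = longest strictly increasing subsequence ending at i; dec[i] = longest strictly decreasing subsequence starting at i:
i:      1  2  3  4  5  6  7  8  9 10 11 12 13 14 15
a[i]:  10 12 12  5 15 21  3 19 18 11  3  6 18 10  5
inc:    1  2  2  1  3  4  1  4  4  2  1  2  4  3  2
dec:    3  4  4  2  4  6  1  5  4  3  1  2  3  2  1
Best peak at i=6 (value 21): inc=4, dec=6, length 4+6−1 = 9.

9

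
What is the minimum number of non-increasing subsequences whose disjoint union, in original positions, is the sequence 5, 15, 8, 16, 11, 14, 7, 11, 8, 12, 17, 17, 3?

5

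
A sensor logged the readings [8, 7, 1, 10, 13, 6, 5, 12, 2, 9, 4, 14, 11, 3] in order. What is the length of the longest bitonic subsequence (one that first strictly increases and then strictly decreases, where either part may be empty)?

inc[i] = longest strictly increasing subsequence ending at i; dec[i] = longest strictly decreasing subsequence starting at i:
i:      1  2  3  4  5  6  7  8  9 10 11 12 13 14
a[i]:   8  7  1 10 13  6  5 12  2  9  4 14 11  3
inc:    1  1  1  2  3  2  2  3  2  3  3  4  4  3
dec:    6  5  1  5  5  4  3  4  1  3  2  3  2  1
Best peak at i=5 (value 13): inc=3, dec=5, length 3+5−1 = 7.

7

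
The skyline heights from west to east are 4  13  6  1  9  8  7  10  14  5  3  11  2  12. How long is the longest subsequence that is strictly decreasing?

7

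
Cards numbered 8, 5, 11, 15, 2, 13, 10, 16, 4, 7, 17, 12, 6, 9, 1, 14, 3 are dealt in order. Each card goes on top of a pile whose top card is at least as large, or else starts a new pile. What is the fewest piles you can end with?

5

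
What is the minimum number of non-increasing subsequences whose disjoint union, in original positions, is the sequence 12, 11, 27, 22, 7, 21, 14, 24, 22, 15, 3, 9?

The minimum number of non-increasing subsequences covering a sequence equals the length of its longest strictly increasing subsequence.
LIS length is 3 (e.g. 12, 22, 24), so 3 piles are needed.

3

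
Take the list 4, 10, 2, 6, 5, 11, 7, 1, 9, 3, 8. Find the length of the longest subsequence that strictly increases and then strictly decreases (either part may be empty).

inc[i] = longest strictly increasing subsequence ending at i; dec[i] = longest strictly decreasing subsequence starting at i:
i:      1  2  3  4  5  6  7  8  9 10 11
a[i]:   4 10  2  6  5 11  7  1  9  3  8
inc:    1  2  1  2  2  3  3  1  4  2  4
dec:    3  4  2  3  2  3  2  1  2  1  1
Best peak at i=2 (value 10): inc=2, dec=4, length 2+4−1 = 5.

5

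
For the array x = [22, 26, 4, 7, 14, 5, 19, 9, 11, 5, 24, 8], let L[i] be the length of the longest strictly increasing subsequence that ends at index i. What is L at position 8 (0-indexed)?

dp[i] = 1 + max{dp[j] : j<i, x[j]<x[i]} (or 1 if no such j):
i:      0  1  2  3  4  5  6  7  8  9 10 11
x[i]:  22 26  4  7 14  5 19  9 11  5 24  8
dp:     1  2  1  2  3  2  4  3  4  2  5  3
At index 8 the value is 4.

4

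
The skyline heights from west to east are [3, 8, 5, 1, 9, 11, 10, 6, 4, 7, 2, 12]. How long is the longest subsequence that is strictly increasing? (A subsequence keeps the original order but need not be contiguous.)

5

Track the smallest tail for each achievable length (strict):
3 → extends → [3]
8 → extends → [3, 8]
5 → replaces 8 → [3, 5]
1 → replaces 3 → [1, 5]
9 → extends → [1, 5, 9]
11 → extends → [1, 5, 9, 11]
10 → replaces 11 → [1, 5, 9, 10]
6 → replaces 9 → [1, 5, 6, 10]
4 → replaces 5 → [1, 4, 6, 10]
7 → replaces 10 → [1, 4, 6, 7]
2 → replaces 4 → [1, 2, 6, 7]
12 → extends → [1, 2, 6, 7, 12]
Five tails, so the longest strictly increasing subsequence has length 5 (e.g. 3, 8, 9, 11, 12).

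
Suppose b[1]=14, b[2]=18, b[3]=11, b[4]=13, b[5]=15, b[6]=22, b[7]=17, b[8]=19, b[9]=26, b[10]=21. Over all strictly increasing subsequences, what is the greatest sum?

Let S[i] be the best sum of a strictly increasing subsequence ending at i:
i:       1   2   3   4   5   6   7   8   9  10
b[i]:   14  18  11  13  15  22  17  19  26  21
S:      14  32  11  24  39  61  56  75 101  96
Maximum is 101 (e.g. 11 + 13 + 15 + 17 + 19 + 26).

101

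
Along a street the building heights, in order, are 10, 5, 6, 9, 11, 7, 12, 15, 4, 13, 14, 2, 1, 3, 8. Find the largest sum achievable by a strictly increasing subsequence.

Let S[i] be the best sum of a strictly increasing subsequence ending at i:
i:      1  2  3  4  5  6  7  8  9 10 11 12 13 14 15
a[i]:  10  5  6  9 11  7 12 15  4 13 14  2  1  3  8
S:     10  5 11 20 31 18 43 58  4 56 70  2  1  5 26
Maximum is 70 (e.g. 5 + 6 + 9 + 11 + 12 + 13 + 14).

70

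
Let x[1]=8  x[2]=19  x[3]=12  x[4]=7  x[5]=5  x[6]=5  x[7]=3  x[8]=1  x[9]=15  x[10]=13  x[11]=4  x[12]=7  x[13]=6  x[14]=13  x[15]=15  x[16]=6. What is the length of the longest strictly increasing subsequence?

Track the smallest tail for each achievable length (strict):
8 → extends → [8]
19 → extends → [8, 19]
12 → replaces 19 → [8, 12]
7 → replaces 8 → [7, 12]
5 → replaces 7 → [5, 12]
5 → already a tail → [5, 12]
3 → replaces 5 → [3, 12]
1 → replaces 3 → [1, 12]
15 → extends → [1, 12, 15]
13 → replaces 15 → [1, 12, 13]
4 → replaces 12 → [1, 4, 13]
7 → replaces 13 → [1, 4, 7]
6 → replaces 7 → [1, 4, 6]
13 → extends → [1, 4, 6, 13]
15 → extends → [1, 4, 6, 13, 15]
6 → already a tail → [1, 4, 6, 13, 15]
Five tails, so the longest strictly increasing subsequence has length 5 (e.g. 3, 4, 7, 13, 15).

5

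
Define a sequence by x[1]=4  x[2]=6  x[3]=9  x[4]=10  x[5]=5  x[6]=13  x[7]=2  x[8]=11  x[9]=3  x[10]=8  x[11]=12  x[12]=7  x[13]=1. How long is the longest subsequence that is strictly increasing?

6

Track the smallest tail for each achievable length (strict):
4 → extends → [4]
6 → extends → [4, 6]
9 → extends → [4, 6, 9]
10 → extends → [4, 6, 9, 10]
5 → replaces 6 → [4, 5, 9, 10]
13 → extends → [4, 5, 9, 10, 13]
2 → replaces 4 → [2, 5, 9, 10, 13]
11 → replaces 13 → [2, 5, 9, 10, 11]
3 → replaces 5 → [2, 3, 9, 10, 11]
8 → replaces 9 → [2, 3, 8, 10, 11]
12 → extends → [2, 3, 8, 10, 11, 12]
7 → replaces 8 → [2, 3, 7, 10, 11, 12]
1 → replaces 2 → [1, 3, 7, 10, 11, 12]
Six tails, so the longest strictly increasing subsequence has length 6 (e.g. 4, 6, 9, 10, 11, 12).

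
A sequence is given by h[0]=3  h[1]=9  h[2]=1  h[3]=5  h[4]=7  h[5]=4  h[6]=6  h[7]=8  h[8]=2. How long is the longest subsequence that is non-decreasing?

4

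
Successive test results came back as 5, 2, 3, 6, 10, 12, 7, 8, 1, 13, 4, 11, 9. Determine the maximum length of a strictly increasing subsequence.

Track the smallest tail for each achievable length (strict):
5 → extends → [5]
2 → replaces 5 → [2]
3 → extends → [2, 3]
6 → extends → [2, 3, 6]
10 → extends → [2, 3, 6, 10]
12 → extends → [2, 3, 6, 10, 12]
7 → replaces 10 → [2, 3, 6, 7, 12]
8 → replaces 12 → [2, 3, 6, 7, 8]
1 → replaces 2 → [1, 3, 6, 7, 8]
13 → extends → [1, 3, 6, 7, 8, 13]
4 → replaces 6 → [1, 3, 4, 7, 8, 13]
11 → replaces 13 → [1, 3, 4, 7, 8, 11]
9 → replaces 11 → [1, 3, 4, 7, 8, 9]
Six tails, so the longest strictly increasing subsequence has length 6 (e.g. 2, 3, 6, 10, 12, 13).

6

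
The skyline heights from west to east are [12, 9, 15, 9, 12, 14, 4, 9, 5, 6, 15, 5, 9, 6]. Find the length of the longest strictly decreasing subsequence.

5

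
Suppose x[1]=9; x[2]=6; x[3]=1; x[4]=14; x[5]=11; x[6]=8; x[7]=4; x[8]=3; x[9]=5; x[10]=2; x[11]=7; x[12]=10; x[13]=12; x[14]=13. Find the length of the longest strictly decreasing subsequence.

Let dp[i] be the longest strictly decreasing subsequence ending at i:
i:      1  2  3  4  5  6  7  8  9 10 11 12 13 14
x[i]:   9  6  1 14 11  8  4  3  5  2  7 10 12 13
dp:     1  2  3  1  2  3  4  5  4  6  4  3  2  2
Maximum is 6.

6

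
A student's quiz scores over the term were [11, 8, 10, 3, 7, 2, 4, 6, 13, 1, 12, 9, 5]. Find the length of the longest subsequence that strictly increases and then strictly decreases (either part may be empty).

7

inc[i] = longest strictly increasing subsequence ending at i; dec[i] = longest strictly decreasing subsequence starting at i:
i:      1  2  3  4  5  6  7  8  9 10 11 12 13
a[i]:  11  8 10  3  7  2  4  6 13  1 12  9  5
inc:    1  1  2  1  2  1  2  3  4  1  4  4  3
dec:    5  4  4  3  3  2  2  2  4  1  3  2  1
Best peak at i=9 (value 13): inc=4, dec=4, length 4+4−1 = 7.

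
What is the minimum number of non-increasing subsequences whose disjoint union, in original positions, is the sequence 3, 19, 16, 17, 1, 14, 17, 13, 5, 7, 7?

The minimum number of non-increasing subsequences covering a sequence equals the length of its longest strictly increasing subsequence.
LIS length is 3 (e.g. 3, 16, 17), so 3 piles are needed.

3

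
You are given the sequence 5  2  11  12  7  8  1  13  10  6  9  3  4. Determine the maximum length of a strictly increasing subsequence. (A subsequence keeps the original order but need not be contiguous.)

4

Let dp[i] be the length of the longest such subsequence ending at index i:
i:      1  2  3  4  5  6  7  8  9 10 11 12 13
a[i]:   5  2 11 12  7  8  1 13 10  6  9  3  4
dp:     1  1  2  3  2  3  1  4  4  2  4  2  3
Maximum dp value is 4.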